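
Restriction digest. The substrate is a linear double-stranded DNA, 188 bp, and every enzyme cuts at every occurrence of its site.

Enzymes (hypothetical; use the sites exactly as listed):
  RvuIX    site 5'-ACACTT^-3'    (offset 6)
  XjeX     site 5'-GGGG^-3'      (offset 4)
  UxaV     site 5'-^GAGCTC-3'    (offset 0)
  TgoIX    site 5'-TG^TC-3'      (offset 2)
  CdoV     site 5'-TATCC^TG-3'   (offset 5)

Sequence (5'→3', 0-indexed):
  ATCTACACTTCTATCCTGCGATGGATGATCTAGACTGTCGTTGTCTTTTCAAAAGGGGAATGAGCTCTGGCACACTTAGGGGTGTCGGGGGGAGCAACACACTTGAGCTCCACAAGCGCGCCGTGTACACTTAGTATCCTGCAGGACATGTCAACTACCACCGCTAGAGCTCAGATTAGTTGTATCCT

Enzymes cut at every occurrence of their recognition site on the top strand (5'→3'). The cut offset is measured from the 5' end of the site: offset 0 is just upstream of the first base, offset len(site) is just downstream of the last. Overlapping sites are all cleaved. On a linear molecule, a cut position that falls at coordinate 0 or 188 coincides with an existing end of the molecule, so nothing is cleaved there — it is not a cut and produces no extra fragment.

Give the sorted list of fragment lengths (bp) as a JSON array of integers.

[1,1,2,3,5,6,6,6,7,10,11,12,15,16,16,21,22,28]

Site scan:
  RvuIX ACACTT/6: at [4, 71, 98, 126] ⇒ [10, 77, 104, 132]
  XjeX GGGG/4: at [54, 78, 86, 87, 88] ⇒ [58, 82, 90, 91, 92]
  UxaV GAGCTC/0: at [61, 104, 166] ⇒ [61, 104, 166]
  TgoIX TGTC/2: at [35, 41, 82, 148] ⇒ [37, 43, 84, 150]
  CdoV TATCCTG/5: at [11, 134] ⇒ [16, 139]

All cut coordinates (distinct, sorted): [10, 16, 37, 43, 58, 61, 77, 82, 84, 90, 91, 92, 104, 132, 139, 150, 166]

Fragment lengths:
  [0,10): 10 bp
  [10,16): 6 bp
  [16,37): 21 bp
  [37,43): 6 bp
  [43,58): 15 bp
  [58,61): 3 bp
  [61,77): 16 bp
  [77,82): 5 bp
  [82,84): 2 bp
  [84,90): 6 bp
  [90,91): 1 bp
  [91,92): 1 bp
  [92,104): 12 bp
  [104,132): 28 bp
  [132,139): 7 bp
  [139,150): 11 bp
  [150,166): 16 bp
  [166,188): 22 bp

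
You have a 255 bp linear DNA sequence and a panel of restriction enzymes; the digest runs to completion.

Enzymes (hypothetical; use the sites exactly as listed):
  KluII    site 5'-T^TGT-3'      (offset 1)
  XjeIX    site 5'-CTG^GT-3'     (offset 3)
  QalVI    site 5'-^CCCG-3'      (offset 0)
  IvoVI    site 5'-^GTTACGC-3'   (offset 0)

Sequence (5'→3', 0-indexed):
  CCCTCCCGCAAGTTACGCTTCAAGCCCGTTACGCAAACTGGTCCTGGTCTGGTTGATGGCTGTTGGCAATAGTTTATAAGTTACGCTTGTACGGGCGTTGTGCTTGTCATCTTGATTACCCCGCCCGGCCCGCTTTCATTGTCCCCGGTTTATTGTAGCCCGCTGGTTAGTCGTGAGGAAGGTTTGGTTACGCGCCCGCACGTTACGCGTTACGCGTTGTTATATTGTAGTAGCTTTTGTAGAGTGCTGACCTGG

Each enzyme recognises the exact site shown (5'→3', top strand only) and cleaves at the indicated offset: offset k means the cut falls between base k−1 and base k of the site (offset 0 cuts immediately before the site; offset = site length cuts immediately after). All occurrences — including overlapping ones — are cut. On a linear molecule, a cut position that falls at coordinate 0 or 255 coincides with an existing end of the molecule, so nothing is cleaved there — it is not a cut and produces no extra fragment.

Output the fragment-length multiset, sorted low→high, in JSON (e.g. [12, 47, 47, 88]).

[3,4,4,4,5,5,5,6,6,7,7,7,7,8,8,8,9,10,11,11,12,13,13,15,18,21,28]

Site scan:
  KluII (TTGT, off=1): starts [86, 97, 103, 138, 152, 216, 224, 236] → cuts [87, 98, 104, 139, 153, 217, 225, 237]
  XjeIX (CTGGT, off=3): starts [37, 43, 48, 162] → cuts [40, 46, 51, 165]
  QalVI (CCCG, off=0): starts [4, 24, 119, 123, 128, 143, 158, 194] → cuts [4, 24, 119, 123, 128, 143, 158, 194]
  IvoVI (GTTACGC, off=0): starts [11, 27, 79, 186, 201, 208] → cuts [11, 27, 79, 186, 201, 208]

Pooled cuts: [4, 11, 24, 27, 40, 46, 51, 79, 87, 98, 104, 119, 123, 128, 139, 143, 153, 158, 165, 186, 194, 201, 208, 217, 225, 237]

Fragment lengths:
  [0,4): 4 bp
  [4,11): 7 bp
  [11,24): 13 bp
  [24,27): 3 bp
  [27,40): 13 bp
  [40,46): 6 bp
  [46,51): 5 bp
  [51,79): 28 bp
  [79,87): 8 bp
  [87,98): 11 bp
  [98,104): 6 bp
  [104,119): 15 bp
  [119,123): 4 bp
  [123,128): 5 bp
  [128,139): 11 bp
  [139,143): 4 bp
  [143,153): 10 bp
  [153,158): 5 bp
  [158,165): 7 bp
  [165,186): 21 bp
  [186,194): 8 bp
  [194,201): 7 bp
  [201,208): 7 bp
  [208,217): 9 bp
  [217,225): 8 bp
  [225,237): 12 bp
  [237,255): 18 bp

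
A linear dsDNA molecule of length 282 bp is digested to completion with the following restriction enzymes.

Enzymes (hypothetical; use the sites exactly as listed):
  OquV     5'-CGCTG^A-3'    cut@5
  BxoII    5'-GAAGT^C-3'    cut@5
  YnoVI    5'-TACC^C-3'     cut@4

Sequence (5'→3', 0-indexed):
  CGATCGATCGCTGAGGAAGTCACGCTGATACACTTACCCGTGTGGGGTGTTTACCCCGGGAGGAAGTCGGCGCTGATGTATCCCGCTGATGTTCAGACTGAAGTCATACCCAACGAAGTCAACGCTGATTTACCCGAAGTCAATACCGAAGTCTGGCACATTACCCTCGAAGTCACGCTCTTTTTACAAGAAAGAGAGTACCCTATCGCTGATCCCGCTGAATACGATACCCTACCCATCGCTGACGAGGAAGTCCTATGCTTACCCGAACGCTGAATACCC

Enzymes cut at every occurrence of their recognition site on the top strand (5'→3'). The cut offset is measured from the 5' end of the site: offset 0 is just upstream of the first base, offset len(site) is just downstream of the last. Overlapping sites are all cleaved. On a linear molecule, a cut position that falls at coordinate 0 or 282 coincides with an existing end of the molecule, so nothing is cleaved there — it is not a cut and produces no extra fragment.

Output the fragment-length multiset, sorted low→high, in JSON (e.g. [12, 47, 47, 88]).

[1,5,6,6,6,7,7,7,8,8,8,8,9,9,9,9,10,11,11,12,12,12,13,13,13,16,17,29]

Scan for sites:
  OquV CGCTGA/5: at [8, 22, 70, 83, 122, 206, 215, 239, 270] ⇒ [13, 27, 75, 88, 127, 211, 220, 244, 275]
  BxoII GAAGTC/5: at [15, 62, 99, 114, 135, 147, 168, 249] ⇒ [20, 67, 104, 119, 140, 152, 173, 254]
  YnoVI TACCC/4: at [34, 51, 106, 130, 161, 198, 227, 232, 262, 277] ⇒ [38, 55, 110, 134, 165, 202, 231, 236, 266, 281]

All cut coordinates (distinct, sorted): [13, 20, 27, 38, 55, 67, 75, 88, 104, 110, 119, 127, 134, 140, 152, 165, 173, 202, 211, 220, 231, 236, 244, 254, 266, 275, 281]

Fragments:
  [0,13): 13 bp
  [13,20): 7 bp
  [20,27): 7 bp
  [27,38): 11 bp
  [38,55): 17 bp
  [55,67): 12 bp
  [67,75): 8 bp
  [75,88): 13 bp
  [88,104): 16 bp
  [104,110): 6 bp
  [110,119): 9 bp
  [119,127): 8 bp
  [127,134): 7 bp
  [134,140): 6 bp
  [140,152): 12 bp
  [152,165): 13 bp
  [165,173): 8 bp
  [173,202): 29 bp
  [202,211): 9 bp
  [211,220): 9 bp
  [220,231): 11 bp
  [231,236): 5 bp
  [236,244): 8 bp
  [244,254): 10 bp
  [254,266): 12 bp
  [266,275): 9 bp
  [275,281): 6 bp
  [281,282): 1 bp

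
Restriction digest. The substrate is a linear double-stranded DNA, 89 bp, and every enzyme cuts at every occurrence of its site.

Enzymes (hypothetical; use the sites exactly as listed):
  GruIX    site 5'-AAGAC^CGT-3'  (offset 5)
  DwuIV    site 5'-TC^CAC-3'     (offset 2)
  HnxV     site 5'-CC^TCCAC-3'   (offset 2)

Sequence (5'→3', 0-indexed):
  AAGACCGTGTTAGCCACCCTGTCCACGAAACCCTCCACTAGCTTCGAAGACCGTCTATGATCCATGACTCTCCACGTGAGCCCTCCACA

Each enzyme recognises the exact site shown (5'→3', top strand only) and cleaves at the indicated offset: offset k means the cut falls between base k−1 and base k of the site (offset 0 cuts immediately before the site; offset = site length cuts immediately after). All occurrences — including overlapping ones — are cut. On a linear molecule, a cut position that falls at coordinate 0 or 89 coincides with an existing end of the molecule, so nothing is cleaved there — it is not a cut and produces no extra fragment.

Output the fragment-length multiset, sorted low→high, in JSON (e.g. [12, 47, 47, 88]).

Scan for sites:
  GruIX AAGACCGT/5: at [0, 46] ⇒ [5, 51]
  DwuIV TCCAC/2: at [21, 33, 70, 83] ⇒ [23, 35, 72, 85]
  HnxV CCTCCAC/2: at [31, 81] ⇒ [33, 83]

All cut coordinates (distinct, sorted): [5, 23, 33, 35, 51, 72, 83, 85]

Fragment lengths:
  [0,5): 5 bp
  [5,23): 18 bp
  [23,33): 10 bp
  [33,35): 2 bp
  [35,51): 16 bp
  [51,72): 21 bp
  [72,83): 11 bp
  [83,85): 2 bp
  [85,89): 4 bp

[2,2,4,5,10,11,16,18,21]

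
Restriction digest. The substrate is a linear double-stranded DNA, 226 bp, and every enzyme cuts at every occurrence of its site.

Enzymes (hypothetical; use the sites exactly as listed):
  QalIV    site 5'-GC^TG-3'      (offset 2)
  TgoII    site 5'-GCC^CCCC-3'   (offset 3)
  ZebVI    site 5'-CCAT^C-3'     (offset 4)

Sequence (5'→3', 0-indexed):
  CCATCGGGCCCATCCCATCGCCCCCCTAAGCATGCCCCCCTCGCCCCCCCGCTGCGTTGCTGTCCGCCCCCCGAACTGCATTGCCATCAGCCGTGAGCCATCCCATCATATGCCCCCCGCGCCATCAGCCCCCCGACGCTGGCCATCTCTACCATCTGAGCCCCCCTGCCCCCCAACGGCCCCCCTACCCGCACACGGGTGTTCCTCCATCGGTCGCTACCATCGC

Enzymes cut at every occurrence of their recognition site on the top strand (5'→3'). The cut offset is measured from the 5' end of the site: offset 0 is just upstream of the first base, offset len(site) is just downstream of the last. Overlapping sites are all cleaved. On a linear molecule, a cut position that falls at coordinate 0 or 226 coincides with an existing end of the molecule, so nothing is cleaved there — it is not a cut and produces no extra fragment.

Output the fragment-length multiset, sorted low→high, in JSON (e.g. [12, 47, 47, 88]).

[3,4,4,5,5,5,7,7,7,8,8,8,8,9,9,9,9,11,11,13,14,14,19,29]

Site scan:
  QalIV (GCTG, off=2): starts [50, 58, 137] → cuts [52, 60, 139]
  TgoII (GCCCCCC, off=3): starts [19, 33, 42, 65, 111, 127, 159, 167, 178] → cuts [22, 36, 45, 68, 114, 130, 162, 170, 181]
  ZebVI (CCATC, off=4): starts [0, 9, 14, 83, 97, 102, 121, 142, 151, 206, 219] → cuts [4, 13, 18, 87, 101, 106, 125, 146, 155, 210, 223]

Pooled cuts: [4, 13, 18, 22, 36, 45, 52, 60, 68, 87, 101, 106, 114, 125, 130, 139, 146, 155, 162, 170, 181, 210, 223]

Fragment lengths:
  [0,4): 4 bp
  [4,13): 9 bp
  [13,18): 5 bp
  [18,22): 4 bp
  [22,36): 14 bp
  [36,45): 9 bp
  [45,52): 7 bp
  [52,60): 8 bp
  [60,68): 8 bp
  [68,87): 19 bp
  [87,101): 14 bp
  [101,106): 5 bp
  [106,114): 8 bp
  [114,125): 11 bp
  [125,130): 5 bp
  [130,139): 9 bp
  [139,146): 7 bp
  [146,155): 9 bp
  [155,162): 7 bp
  [162,170): 8 bp
  [170,181): 11 bp
  [181,210): 29 bp
  [210,223): 13 bp
  [223,226): 3 bp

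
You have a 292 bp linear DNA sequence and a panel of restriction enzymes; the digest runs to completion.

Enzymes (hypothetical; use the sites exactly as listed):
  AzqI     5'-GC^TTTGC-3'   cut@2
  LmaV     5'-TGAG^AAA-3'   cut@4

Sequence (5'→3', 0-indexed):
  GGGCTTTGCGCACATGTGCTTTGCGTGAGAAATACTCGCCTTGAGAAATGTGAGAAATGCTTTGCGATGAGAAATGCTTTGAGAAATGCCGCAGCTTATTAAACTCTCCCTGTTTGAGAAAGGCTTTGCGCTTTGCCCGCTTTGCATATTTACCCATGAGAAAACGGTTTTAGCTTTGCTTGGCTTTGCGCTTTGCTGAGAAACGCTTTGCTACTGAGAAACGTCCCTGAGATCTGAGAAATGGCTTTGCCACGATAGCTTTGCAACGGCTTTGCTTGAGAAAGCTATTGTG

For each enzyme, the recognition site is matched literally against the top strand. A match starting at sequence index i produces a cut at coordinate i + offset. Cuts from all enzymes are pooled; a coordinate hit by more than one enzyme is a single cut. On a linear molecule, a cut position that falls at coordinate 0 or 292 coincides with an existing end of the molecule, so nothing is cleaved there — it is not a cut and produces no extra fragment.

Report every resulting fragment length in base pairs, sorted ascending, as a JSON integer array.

Scan for sites:
  AzqI GCTTTGC/2: at [2, 17, 58, 122, 129, 138, 172, 182, 189, 204, 243, 257, 268] ⇒ [4, 19, 60, 124, 131, 140, 174, 184, 191, 206, 245, 259, 270]
  LmaV TGAGAAA/4: at [25, 41, 50, 67, 79, 114, 156, 196, 214, 234, 276] ⇒ [29, 45, 54, 71, 83, 118, 160, 200, 218, 238, 280]

All cut coordinates (distinct, sorted): [4, 19, 29, 45, 54, 60, 71, 83, 118, 124, 131, 140, 160, 174, 184, 191, 200, 206, 218, 238, 245, 259, 270, 280]

Fragments:
  [0,4): 4 bp
  [4,19): 15 bp
  [19,29): 10 bp
  [29,45): 16 bp
  [45,54): 9 bp
  [54,60): 6 bp
  [60,71): 11 bp
  [71,83): 12 bp
  [83,118): 35 bp
  [118,124): 6 bp
  [124,131): 7 bp
  [131,140): 9 bp
  [140,160): 20 bp
  [160,174): 14 bp
  [174,184): 10 bp
  [184,191): 7 bp
  [191,200): 9 bp
  [200,206): 6 bp
  [206,218): 12 bp
  [218,238): 20 bp
  [238,245): 7 bp
  [245,259): 14 bp
  [259,270): 11 bp
  [270,280): 10 bp
  [280,292): 12 bp

[4,6,6,6,7,7,7,9,9,9,10,10,10,11,11,12,12,12,14,14,15,16,20,20,35]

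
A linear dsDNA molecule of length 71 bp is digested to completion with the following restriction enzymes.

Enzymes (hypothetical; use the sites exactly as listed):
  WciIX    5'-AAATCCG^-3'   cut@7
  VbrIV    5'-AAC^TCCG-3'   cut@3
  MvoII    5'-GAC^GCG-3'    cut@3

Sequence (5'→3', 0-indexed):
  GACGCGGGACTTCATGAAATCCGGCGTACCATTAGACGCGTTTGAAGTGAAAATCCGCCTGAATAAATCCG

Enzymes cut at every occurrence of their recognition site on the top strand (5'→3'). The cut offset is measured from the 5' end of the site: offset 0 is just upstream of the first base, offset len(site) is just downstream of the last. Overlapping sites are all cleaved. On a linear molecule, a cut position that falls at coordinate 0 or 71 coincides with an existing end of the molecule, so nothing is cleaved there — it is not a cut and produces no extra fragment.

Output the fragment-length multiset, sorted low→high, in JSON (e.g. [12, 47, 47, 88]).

Scan for sites:
  WciIX AAATCCG/7: at [16, 50, 64] ⇒ [23, 57] (position 71 is a terminus of the linear molecule — no cut)
  VbrIV (AACTCCG, off=3): no sites
  MvoII GACGCG/3: at [0, 34] ⇒ [3, 37]

All cut coordinates (distinct, sorted): [3, 23, 37, 57]

Fragment lengths:
  [0,3): 3 bp
  [3,23): 20 bp
  [23,37): 14 bp
  [37,57): 20 bp
  [57,71): 14 bp

[3,14,14,20,20]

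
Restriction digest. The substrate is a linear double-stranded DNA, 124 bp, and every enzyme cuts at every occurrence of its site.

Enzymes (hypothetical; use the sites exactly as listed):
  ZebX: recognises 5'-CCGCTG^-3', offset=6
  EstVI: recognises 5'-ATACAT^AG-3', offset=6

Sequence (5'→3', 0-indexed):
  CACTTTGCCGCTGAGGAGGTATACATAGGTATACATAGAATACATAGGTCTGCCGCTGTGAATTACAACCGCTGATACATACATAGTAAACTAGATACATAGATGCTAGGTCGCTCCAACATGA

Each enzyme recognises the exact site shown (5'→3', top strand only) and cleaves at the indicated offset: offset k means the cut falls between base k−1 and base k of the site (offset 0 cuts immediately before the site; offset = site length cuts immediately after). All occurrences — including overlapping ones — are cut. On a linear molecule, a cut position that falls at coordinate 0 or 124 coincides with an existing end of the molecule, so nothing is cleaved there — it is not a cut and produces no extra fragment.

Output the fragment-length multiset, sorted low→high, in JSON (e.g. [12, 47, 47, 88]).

[9,10,10,13,13,13,16,16,24]

Site scan:
  ZebX (CCGCTG, off=6): starts [7, 52, 68] → cuts [13, 58, 74]
  EstVI (ATACATAG, off=6): starts [20, 30, 39, 78, 94] → cuts [26, 36, 45, 84, 100]

All cut coordinates (distinct, sorted): [13, 26, 36, 45, 58, 74, 84, 100]

Fragments:
  [0,13): 13 bp
  [13,26): 13 bp
  [26,36): 10 bp
  [36,45): 9 bp
  [45,58): 13 bp
  [58,74): 16 bp
  [74,84): 10 bp
  [84,100): 16 bp
  [100,124): 24 bp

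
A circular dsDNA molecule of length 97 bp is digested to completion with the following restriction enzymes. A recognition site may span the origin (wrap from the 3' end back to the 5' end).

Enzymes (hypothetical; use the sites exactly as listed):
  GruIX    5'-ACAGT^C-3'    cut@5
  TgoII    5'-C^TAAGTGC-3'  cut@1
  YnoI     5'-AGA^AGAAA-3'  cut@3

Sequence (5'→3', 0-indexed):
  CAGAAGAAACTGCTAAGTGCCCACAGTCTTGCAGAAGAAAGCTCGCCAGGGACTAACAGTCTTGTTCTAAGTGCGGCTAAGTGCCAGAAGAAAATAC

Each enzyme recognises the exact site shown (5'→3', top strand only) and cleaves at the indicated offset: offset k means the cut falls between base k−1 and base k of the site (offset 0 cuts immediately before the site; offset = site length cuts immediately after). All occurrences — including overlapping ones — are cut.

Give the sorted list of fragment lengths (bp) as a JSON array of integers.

[7,8,9,10,11,13,14,25]

Scan for sites:
  GruIX (ACAGTC, off=5): starts [22, 55] → cuts [27, 60]
  TgoII (CTAAGTGC, off=1): starts [12, 66, 76] → cuts [13, 67, 77]
  YnoI (AGAAGAAA, off=3): starts [1, 32, 85] → cuts [4, 35, 88]

Pooled cuts: [4, 13, 27, 35, 60, 67, 77, 88]

Fragment lengths:
  4→13: 9 bp
  13→27: 14 bp
  27→35: 8 bp
  35→60: 25 bp
  60→67: 7 bp
  67→77: 10 bp
  77→88: 11 bp
  88→4 (wrap): 97-88+4 = 13 bp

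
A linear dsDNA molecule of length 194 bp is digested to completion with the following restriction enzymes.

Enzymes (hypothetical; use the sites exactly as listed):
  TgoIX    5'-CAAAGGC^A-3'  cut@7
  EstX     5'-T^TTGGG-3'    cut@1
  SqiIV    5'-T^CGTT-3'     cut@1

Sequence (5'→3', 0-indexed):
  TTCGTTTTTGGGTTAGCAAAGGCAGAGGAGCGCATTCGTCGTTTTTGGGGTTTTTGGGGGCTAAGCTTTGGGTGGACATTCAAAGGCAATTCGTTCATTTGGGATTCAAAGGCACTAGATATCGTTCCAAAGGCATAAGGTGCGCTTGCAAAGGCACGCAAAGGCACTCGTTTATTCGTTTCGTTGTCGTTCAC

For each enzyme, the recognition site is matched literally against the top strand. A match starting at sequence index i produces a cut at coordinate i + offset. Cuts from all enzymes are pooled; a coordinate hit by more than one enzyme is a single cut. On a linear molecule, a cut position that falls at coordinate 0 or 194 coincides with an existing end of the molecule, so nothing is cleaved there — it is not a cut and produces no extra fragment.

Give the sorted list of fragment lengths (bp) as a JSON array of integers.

Site scan:
  TgoIX CAAAGGCA/7: at [16, 80, 106, 127, 148, 158] ⇒ [23, 87, 113, 134, 155, 165]
  EstX TTTGGG/1: at [6, 43, 52, 66, 97] ⇒ [7, 44, 53, 67, 98]
  SqiIV TCGTT/1: at [1, 38, 90, 121, 167, 175, 180, 186] ⇒ [2, 39, 91, 122, 168, 176, 181, 187]

Pooled cuts: [2, 7, 23, 39, 44, 53, 67, 87, 91, 98, 113, 122, 134, 155, 165, 168, 176, 181, 187]

Fragment lengths:
  [0,2): 2 bp
  [2,7): 5 bp
  [7,23): 16 bp
  [23,39): 16 bp
  [39,44): 5 bp
  [44,53): 9 bp
  [53,67): 14 bp
  [67,87): 20 bp
  [87,91): 4 bp
  [91,98): 7 bp
  [98,113): 15 bp
  [113,122): 9 bp
  [122,134): 12 bp
  [134,155): 21 bp
  [155,165): 10 bp
  [165,168): 3 bp
  [168,176): 8 bp
  [176,181): 5 bp
  [181,187): 6 bp
  [187,194): 7 bp

[2,3,4,5,5,5,6,7,7,8,9,9,10,12,14,15,16,16,20,21]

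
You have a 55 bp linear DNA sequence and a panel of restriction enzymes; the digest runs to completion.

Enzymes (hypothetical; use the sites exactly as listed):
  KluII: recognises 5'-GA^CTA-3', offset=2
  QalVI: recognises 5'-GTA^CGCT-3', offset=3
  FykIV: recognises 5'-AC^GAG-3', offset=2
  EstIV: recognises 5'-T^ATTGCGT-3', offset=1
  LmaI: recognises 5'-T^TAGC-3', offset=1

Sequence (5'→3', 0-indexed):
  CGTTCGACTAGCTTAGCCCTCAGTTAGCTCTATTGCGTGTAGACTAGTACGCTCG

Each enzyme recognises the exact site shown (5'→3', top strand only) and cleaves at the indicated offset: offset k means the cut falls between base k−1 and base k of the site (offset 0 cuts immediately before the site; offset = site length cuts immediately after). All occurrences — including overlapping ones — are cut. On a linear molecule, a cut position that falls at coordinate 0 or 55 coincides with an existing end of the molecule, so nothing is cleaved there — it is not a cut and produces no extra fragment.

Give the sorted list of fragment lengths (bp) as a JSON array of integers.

Site scan:
  KluII (GACTA, off=2): starts [5, 41] → cuts [7, 43]
  QalVI (GTACGCT, off=3): starts [46] → cuts [49]
  FykIV (ACGAG, off=2): no sites
  EstIV (TATTGCGT, off=1): starts [30] → cuts [31]
  LmaI (TTAGC, off=1): starts [12, 23] → cuts [13, 24]

All cut coordinates (distinct, sorted): [7, 13, 24, 31, 43, 49]

Fragment lengths:
  [0,7): 7 bp
  [7,13): 6 bp
  [13,24): 11 bp
  [24,31): 7 bp
  [31,43): 12 bp
  [43,49): 6 bp
  [49,55): 6 bp

[6,6,6,7,7,11,12]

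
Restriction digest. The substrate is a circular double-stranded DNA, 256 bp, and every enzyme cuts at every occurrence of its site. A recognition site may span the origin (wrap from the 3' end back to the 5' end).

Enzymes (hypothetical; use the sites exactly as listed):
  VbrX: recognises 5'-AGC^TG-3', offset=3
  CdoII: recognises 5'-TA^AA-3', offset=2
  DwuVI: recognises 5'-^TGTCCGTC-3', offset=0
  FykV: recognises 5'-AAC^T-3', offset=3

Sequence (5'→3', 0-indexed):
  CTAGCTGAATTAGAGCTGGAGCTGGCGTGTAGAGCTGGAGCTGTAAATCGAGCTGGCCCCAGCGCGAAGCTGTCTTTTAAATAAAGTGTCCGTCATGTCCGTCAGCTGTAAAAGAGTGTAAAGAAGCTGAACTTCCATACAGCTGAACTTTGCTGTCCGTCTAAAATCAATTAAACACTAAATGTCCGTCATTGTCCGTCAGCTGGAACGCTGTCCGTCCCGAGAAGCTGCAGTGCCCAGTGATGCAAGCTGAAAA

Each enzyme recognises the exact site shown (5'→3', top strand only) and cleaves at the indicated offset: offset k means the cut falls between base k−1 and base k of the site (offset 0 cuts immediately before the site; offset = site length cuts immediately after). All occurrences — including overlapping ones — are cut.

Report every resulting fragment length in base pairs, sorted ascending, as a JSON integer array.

Scan for sites:
  VbrX AGCTG/3: at [2, 13, 19, 32, 38, 50, 67, 103, 124, 140, 200, 225, 247] ⇒ [5, 16, 22, 35, 41, 53, 70, 106, 127, 143, 203, 228, 250]
  CdoII TAAA/2: at [43, 77, 81, 108, 118, 161, 171, 178] ⇒ [45, 79, 83, 110, 120, 163, 173, 180]
  DwuVI TGTCCGTC/0: at [86, 95, 153, 182, 192, 211] ⇒ [86, 95, 153, 182, 192, 211]
  FykV AACT/3: at [129, 145, 254] ⇒ [1, 132, 148]

Pooled cuts: [1, 5, 16, 22, 35, 41, 45, 53, 70, 79, 83, 86, 95, 106, 110, 120, 127, 132, 143, 148, 153, 163, 173, 180, 182, 192, 203, 211, 228, 250]

Fragment lengths:
  1→5: 4 bp
  5→16: 11 bp
  16→22: 6 bp
  22→35: 13 bp
  35→41: 6 bp
  41→45: 4 bp
  45→53: 8 bp
  53→70: 17 bp
  70→79: 9 bp
  79→83: 4 bp
  83→86: 3 bp
  86→95: 9 bp
  95→106: 11 bp
  106→110: 4 bp
  110→120: 10 bp
  120→127: 7 bp
  127→132: 5 bp
  132→143: 11 bp
  143→148: 5 bp
  148→153: 5 bp
  153→163: 10 bp
  163→173: 10 bp
  173→180: 7 bp
  180→182: 2 bp
  182→192: 10 bp
  192→203: 11 bp
  203→211: 8 bp
  211→228: 17 bp
  228→250: 22 bp
  250→1 (wrap): 256-250+1 = 7 bp

[2,3,4,4,4,4,5,5,5,6,6,7,7,7,8,8,9,9,10,10,10,10,11,11,11,11,13,17,17,22]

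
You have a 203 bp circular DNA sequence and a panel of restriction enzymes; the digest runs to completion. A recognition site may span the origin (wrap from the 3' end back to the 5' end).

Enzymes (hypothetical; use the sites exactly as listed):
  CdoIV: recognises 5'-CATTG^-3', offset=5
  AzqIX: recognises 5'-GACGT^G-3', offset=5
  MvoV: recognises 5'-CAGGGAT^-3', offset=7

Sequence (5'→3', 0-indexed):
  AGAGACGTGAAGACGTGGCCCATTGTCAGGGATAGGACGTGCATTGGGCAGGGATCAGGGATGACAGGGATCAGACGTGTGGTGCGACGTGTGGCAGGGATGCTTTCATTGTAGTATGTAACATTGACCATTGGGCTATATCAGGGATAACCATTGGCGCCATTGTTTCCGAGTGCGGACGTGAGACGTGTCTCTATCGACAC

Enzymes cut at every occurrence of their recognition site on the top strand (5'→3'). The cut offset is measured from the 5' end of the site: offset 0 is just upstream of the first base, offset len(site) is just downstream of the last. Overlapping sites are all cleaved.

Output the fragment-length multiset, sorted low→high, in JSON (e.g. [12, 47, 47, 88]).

Scan for sites:
  CdoIV (CATTG, off=5): starts [20, 41, 106, 121, 128, 151, 160] → cuts [25, 46, 111, 126, 133, 156, 165]
  AzqIX (GACGTG, off=5): starts [3, 11, 35, 73, 85, 177, 184] → cuts [8, 16, 40, 78, 90, 182, 189]
  MvoV (CAGGGAT, off=7): starts [26, 48, 55, 64, 94, 141] → cuts [33, 55, 62, 71, 101, 148]

Pooled cuts: [8, 16, 25, 33, 40, 46, 55, 62, 71, 78, 90, 101, 111, 126, 133, 148, 156, 165, 182, 189]

Fragment lengths:
  8→16: 8 bp
  16→25: 9 bp
  25→33: 8 bp
  33→40: 7 bp
  40→46: 6 bp
  46→55: 9 bp
  55→62: 7 bp
  62→71: 9 bp
  71→78: 7 bp
  78→90: 12 bp
  90→101: 11 bp
  101→111: 10 bp
  111→126: 15 bp
  126→133: 7 bp
  133→148: 15 bp
  148→156: 8 bp
  156→165: 9 bp
  165→182: 17 bp
  182→189: 7 bp
  189→8 (wrap): 203-189+8 = 22 bp

[6,7,7,7,7,7,8,8,8,9,9,9,9,10,11,12,15,15,17,22]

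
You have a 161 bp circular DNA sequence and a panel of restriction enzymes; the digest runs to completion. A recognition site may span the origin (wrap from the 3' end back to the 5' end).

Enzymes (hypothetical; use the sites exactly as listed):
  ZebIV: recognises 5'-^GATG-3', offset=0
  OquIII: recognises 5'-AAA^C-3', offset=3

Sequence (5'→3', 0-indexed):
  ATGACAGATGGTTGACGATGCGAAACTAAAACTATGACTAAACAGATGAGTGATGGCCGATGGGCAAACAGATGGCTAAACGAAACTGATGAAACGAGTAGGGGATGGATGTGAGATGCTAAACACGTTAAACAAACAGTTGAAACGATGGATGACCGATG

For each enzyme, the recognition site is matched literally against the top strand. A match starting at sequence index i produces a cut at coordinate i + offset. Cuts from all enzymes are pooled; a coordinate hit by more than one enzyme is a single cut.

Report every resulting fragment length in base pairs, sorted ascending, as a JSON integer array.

[1,2,2,2,3,4,4,4,5,6,7,7,7,7,7,7,9,9,9,9,9,10,10,10,11]

Per-enzyme occurrences:
  ZebIV (GATG, off=0): starts [6, 16, 44, 51, 58, 70, 87, 103, 107, 114, 146, 150, 157, 160] → cuts [6, 16, 44, 51, 58, 70, 87, 103, 107, 114, 146, 150, 157, 160]
  OquIII (AAAC, off=3): starts [22, 28, 39, 65, 77, 82, 91, 120, 129, 133, 142] → cuts [25, 31, 42, 68, 80, 85, 94, 123, 132, 136, 145]

All cut coordinates (distinct, sorted): [6, 16, 25, 31, 42, 44, 51, 58, 68, 70, 80, 85, 87, 94, 103, 107, 114, 123, 132, 136, 145, 146, 150, 157, 160]

Fragments:
  6→16: 10 bp
  16→25: 9 bp
  25→31: 6 bp
  31→42: 11 bp
  42→44: 2 bp
  44→51: 7 bp
  51→58: 7 bp
  58→68: 10 bp
  68→70: 2 bp
  70→80: 10 bp
  80→85: 5 bp
  85→87: 2 bp
  87→94: 7 bp
  94→103: 9 bp
  103→107: 4 bp
  107→114: 7 bp
  114→123: 9 bp
  123→132: 9 bp
  132→136: 4 bp
  136→145: 9 bp
  145→146: 1 bp
  146→150: 4 bp
  150→157: 7 bp
  157→160: 3 bp
  160→6 (wrap): 161-160+6 = 7 bp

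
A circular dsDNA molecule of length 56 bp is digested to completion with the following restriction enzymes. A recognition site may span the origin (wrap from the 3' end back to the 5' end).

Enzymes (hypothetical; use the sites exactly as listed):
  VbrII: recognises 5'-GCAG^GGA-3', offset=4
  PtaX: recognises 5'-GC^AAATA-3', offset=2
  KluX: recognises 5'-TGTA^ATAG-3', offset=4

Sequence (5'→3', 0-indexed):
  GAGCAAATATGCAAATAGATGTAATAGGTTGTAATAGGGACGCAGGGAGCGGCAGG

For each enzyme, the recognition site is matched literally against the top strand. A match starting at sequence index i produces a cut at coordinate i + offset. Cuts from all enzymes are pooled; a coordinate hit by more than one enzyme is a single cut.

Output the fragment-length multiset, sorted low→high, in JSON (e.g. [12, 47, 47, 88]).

Scan for sites:
  VbrII (GCAGGGA, off=4): starts [41, 51] → cuts [45, 55]
  PtaX (GCAAATA, off=2): starts [2, 10] → cuts [4, 12]
  KluX (TGTAATAG, off=4): starts [19, 29] → cuts [23, 33]

Pooled cuts: [4, 12, 23, 33, 45, 55]

Fragments:
  4→12: 8 bp
  12→23: 11 bp
  23→33: 10 bp
  33→45: 12 bp
  45→55: 10 bp
  55→4 (wrap): 56-55+4 = 5 bp

[5,8,10,10,11,12]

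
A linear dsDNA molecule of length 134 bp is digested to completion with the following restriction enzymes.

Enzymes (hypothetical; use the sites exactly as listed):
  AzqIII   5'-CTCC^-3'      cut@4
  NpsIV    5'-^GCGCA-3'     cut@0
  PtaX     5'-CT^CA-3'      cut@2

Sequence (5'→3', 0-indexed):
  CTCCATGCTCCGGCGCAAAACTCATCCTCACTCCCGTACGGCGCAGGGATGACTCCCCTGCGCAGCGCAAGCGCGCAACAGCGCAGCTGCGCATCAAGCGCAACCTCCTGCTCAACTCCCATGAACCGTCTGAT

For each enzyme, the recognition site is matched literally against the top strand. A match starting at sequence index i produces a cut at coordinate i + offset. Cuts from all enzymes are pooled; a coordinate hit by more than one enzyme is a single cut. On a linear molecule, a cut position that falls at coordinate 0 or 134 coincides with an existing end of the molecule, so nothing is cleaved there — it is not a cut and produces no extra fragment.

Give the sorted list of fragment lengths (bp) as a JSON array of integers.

Per-enzyme occurrences:
  AzqIII (CTCC, off=4): starts [0, 7, 30, 52, 104, 115] → cuts [4, 11, 34, 56, 108, 119]
  NpsIV (GCGCA, off=0): starts [12, 40, 59, 64, 72, 80, 88, 97] → cuts [12, 40, 59, 64, 72, 80, 88, 97]
  PtaX (CTCA, off=2): starts [20, 26, 110] → cuts [22, 28, 112]

All cut coordinates (distinct, sorted): [4, 11, 12, 22, 28, 34, 40, 56, 59, 64, 72, 80, 88, 97, 108, 112, 119]

Fragments:
  [0,4): 4 bp
  [4,11): 7 bp
  [11,12): 1 bp
  [12,22): 10 bp
  [22,28): 6 bp
  [28,34): 6 bp
  [34,40): 6 bp
  [40,56): 16 bp
  [56,59): 3 bp
  [59,64): 5 bp
  [64,72): 8 bp
  [72,80): 8 bp
  [80,88): 8 bp
  [88,97): 9 bp
  [97,108): 11 bp
  [108,112): 4 bp
  [112,119): 7 bp
  [119,134): 15 bp

[1,3,4,4,5,6,6,6,7,7,8,8,8,9,10,11,15,16]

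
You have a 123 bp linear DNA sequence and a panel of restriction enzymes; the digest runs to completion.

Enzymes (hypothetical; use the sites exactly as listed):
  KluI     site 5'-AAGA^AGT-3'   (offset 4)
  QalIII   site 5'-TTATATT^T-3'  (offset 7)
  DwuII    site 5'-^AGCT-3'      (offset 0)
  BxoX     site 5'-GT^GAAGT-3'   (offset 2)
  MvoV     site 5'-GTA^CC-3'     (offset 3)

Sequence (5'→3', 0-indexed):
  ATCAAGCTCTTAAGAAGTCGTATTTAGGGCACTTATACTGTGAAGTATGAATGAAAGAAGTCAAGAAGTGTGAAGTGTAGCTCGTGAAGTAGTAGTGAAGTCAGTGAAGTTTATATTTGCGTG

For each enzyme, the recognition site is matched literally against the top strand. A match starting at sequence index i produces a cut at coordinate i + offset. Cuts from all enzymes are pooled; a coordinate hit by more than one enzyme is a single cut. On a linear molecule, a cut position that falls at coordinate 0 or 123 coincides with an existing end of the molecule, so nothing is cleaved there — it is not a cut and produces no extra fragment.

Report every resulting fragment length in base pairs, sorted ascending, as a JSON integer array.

Site scan:
  KluI AAGAAGT/4: at [11, 54, 62] ⇒ [15, 58, 66]
  QalIII TTATATTT/7: at [110] ⇒ [117]
  DwuII AGCT/0: at [4, 78] ⇒ [4, 78]
  BxoX GTGAAGT/2: at [39, 69, 83, 94, 103] ⇒ [41, 71, 85, 96, 105]
  MvoV (GTACC, off=3): no sites

Pooled cuts: [4, 15, 41, 58, 66, 71, 78, 85, 96, 105, 117]

Fragments:
  [0,4): 4 bp
  [4,15): 11 bp
  [15,41): 26 bp
  [41,58): 17 bp
  [58,66): 8 bp
  [66,71): 5 bp
  [71,78): 7 bp
  [78,85): 7 bp
  [85,96): 11 bp
  [96,105): 9 bp
  [105,117): 12 bp
  [117,123): 6 bp

[4,5,6,7,7,8,9,11,11,12,17,26]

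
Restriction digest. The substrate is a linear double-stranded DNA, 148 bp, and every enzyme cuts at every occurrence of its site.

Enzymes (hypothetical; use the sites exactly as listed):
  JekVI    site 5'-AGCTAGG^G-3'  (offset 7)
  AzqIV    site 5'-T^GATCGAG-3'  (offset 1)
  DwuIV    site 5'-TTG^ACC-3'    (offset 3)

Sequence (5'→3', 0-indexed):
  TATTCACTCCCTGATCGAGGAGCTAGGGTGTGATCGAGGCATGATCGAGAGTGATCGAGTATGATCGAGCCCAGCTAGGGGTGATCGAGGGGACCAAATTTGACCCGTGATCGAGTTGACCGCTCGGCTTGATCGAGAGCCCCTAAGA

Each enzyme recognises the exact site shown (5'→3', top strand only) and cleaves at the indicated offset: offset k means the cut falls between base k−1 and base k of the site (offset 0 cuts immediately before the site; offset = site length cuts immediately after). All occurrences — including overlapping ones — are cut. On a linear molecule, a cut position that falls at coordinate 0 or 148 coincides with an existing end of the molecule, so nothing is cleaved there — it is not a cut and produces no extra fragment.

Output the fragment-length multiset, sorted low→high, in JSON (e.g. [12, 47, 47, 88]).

[3,4,6,10,10,10,11,12,12,15,17,18,20]

Site scan:
  JekVI (AGCTAGGG, off=7): starts [20, 72] → cuts [27, 79]
  AzqIV (TGATCGAG, off=1): starts [11, 30, 41, 51, 61, 81, 107, 129] → cuts [12, 31, 42, 52, 62, 82, 108, 130]
  DwuIV (TTGACC, off=3): starts [99, 115] → cuts [102, 118]

Pooled cuts: [12, 27, 31, 42, 52, 62, 79, 82, 102, 108, 118, 130]

Fragments:
  [0,12): 12 bp
  [12,27): 15 bp
  [27,31): 4 bp
  [31,42): 11 bp
  [42,52): 10 bp
  [52,62): 10 bp
  [62,79): 17 bp
  [79,82): 3 bp
  [82,102): 20 bp
  [102,108): 6 bp
  [108,118): 10 bp
  [118,130): 12 bp
  [130,148): 18 bp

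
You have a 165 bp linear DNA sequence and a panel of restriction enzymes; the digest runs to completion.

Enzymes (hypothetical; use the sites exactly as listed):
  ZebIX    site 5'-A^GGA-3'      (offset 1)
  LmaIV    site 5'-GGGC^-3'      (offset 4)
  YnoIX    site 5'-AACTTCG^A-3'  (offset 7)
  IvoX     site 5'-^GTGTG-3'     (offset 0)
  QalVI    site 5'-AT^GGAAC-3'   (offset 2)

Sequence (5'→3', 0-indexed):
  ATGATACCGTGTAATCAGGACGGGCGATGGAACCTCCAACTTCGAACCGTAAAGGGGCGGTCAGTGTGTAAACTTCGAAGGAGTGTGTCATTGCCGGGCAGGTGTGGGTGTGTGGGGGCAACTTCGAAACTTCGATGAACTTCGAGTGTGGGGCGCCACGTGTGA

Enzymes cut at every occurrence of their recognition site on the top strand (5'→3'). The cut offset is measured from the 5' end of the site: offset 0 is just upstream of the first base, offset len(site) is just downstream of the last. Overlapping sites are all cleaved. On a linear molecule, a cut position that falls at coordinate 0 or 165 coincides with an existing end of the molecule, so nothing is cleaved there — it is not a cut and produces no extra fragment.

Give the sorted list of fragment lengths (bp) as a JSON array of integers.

[1,2,2,2,3,3,5,5,6,6,7,8,8,9,10,10,14,14,16,17,17]

Site scan:
  ZebIX (AGGA, off=1): starts [16, 78] → cuts [17, 79]
  LmaIV (GGGC, off=4): starts [21, 54, 95, 115, 150] → cuts [25, 58, 99, 119, 154]
  YnoIX (AACTTCGA, off=7): starts [37, 70, 119, 127, 137] → cuts [44, 77, 126, 134, 144]
  IvoX (GTGTG, off=0): starts [63, 82, 101, 107, 109, 145, 159] → cuts [63, 82, 101, 107, 109, 145, 159]
  QalVI (ATGGAAC, off=2): starts [26] → cuts [28]

Pooled cuts: [17, 25, 28, 44, 58, 63, 77, 79, 82, 99, 101, 107, 109, 119, 126, 134, 144, 145, 154, 159]

Fragment lengths:
  [0,17): 17 bp
  [17,25): 8 bp
  [25,28): 3 bp
  [28,44): 16 bp
  [44,58): 14 bp
  [58,63): 5 bp
  [63,77): 14 bp
  [77,79): 2 bp
  [79,82): 3 bp
  [82,99): 17 bp
  [99,101): 2 bp
  [101,107): 6 bp
  [107,109): 2 bp
  [109,119): 10 bp
  [119,126): 7 bp
  [126,134): 8 bp
  [134,144): 10 bp
  [144,145): 1 bp
  [145,154): 9 bp
  [154,159): 5 bp
  [159,165): 6 bp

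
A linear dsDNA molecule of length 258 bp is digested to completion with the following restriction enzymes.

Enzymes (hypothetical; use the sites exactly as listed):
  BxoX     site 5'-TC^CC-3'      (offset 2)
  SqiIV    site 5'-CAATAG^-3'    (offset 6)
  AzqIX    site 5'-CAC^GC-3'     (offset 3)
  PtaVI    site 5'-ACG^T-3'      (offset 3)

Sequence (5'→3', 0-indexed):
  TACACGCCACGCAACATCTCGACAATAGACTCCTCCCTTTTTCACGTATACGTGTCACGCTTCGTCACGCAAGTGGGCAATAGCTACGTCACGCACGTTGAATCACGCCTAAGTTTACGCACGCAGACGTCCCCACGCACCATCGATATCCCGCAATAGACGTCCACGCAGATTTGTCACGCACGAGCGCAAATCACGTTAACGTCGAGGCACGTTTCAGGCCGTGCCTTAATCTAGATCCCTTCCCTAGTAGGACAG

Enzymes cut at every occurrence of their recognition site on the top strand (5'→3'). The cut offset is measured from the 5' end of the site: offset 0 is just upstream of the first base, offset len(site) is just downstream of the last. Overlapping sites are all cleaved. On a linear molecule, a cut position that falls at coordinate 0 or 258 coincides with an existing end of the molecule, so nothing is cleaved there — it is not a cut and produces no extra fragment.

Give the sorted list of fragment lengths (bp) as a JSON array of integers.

Per-enzyme occurrences:
  BxoX (TCCC, off=2): starts [33, 129, 148, 238, 243] → cuts [35, 131, 150, 240, 245]
  SqiIV (CAATAG, off=6): starts [22, 77, 153] → cuts [28, 83, 159]
  AzqIX (CACGC, off=3): starts [2, 7, 55, 65, 89, 103, 119, 133, 164, 177] → cuts [5, 10, 58, 68, 92, 106, 122, 136, 167, 180]
  PtaVI (ACGT, off=3): starts [43, 49, 85, 94, 126, 159, 195, 201, 211] → cuts [46, 52, 88, 97, 129, 162, 198, 204, 214]

Pooled cuts: [5, 10, 28, 35, 46, 52, 58, 68, 83, 88, 92, 97, 106, 122, 129, 131, 136, 150, 159, 162, 167, 180, 198, 204, 214, 240, 245]

Fragment lengths:
  [0,5): 5 bp
  [5,10): 5 bp
  [10,28): 18 bp
  [28,35): 7 bp
  [35,46): 11 bp
  [46,52): 6 bp
  [52,58): 6 bp
  [58,68): 10 bp
  [68,83): 15 bp
  [83,88): 5 bp
  [88,92): 4 bp
  [92,97): 5 bp
  [97,106): 9 bp
  [106,122): 16 bp
  [122,129): 7 bp
  [129,131): 2 bp
  [131,136): 5 bp
  [136,150): 14 bp
  [150,159): 9 bp
  [159,162): 3 bp
  [162,167): 5 bp
  [167,180): 13 bp
  [180,198): 18 bp
  [198,204): 6 bp
  [204,214): 10 bp
  [214,240): 26 bp
  [240,245): 5 bp
  [245,258): 13 bp

[2,3,4,5,5,5,5,5,5,5,6,6,6,7,7,9,9,10,10,11,13,13,14,15,16,18,18,26]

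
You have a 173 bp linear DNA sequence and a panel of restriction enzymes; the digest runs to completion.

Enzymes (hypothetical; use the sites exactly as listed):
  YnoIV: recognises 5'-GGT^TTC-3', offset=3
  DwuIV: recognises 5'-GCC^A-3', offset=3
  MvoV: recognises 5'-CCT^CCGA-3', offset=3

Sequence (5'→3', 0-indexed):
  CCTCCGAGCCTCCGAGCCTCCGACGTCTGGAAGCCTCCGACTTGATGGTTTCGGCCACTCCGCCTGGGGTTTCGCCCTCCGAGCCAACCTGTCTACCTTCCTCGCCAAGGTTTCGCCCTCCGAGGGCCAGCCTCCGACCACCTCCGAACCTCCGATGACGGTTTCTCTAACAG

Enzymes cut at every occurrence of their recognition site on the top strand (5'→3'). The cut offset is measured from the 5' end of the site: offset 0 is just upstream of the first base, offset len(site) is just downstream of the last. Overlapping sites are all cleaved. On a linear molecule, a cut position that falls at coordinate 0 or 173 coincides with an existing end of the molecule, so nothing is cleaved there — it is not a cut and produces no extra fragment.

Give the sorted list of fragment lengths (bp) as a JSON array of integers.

Scan for sites:
  YnoIV (GGTTTC, off=3): starts [46, 67, 108, 159] → cuts [49, 70, 111, 162]
  DwuIV (GCCA, off=3): starts [53, 82, 103, 125] → cuts [56, 85, 106, 128]
  MvoV (CCTCCGA, off=3): starts [0, 8, 16, 33, 75, 116, 130, 140, 148] → cuts [3, 11, 19, 36, 78, 119, 133, 143, 151]

All cut coordinates (distinct, sorted): [3, 11, 19, 36, 49, 56, 70, 78, 85, 106, 111, 119, 128, 133, 143, 151, 162]

Fragments:
  [0,3): 3 bp
  [3,11): 8 bp
  [11,19): 8 bp
  [19,36): 17 bp
  [36,49): 13 bp
  [49,56): 7 bp
  [56,70): 14 bp
  [70,78): 8 bp
  [78,85): 7 bp
  [85,106): 21 bp
  [106,111): 5 bp
  [111,119): 8 bp
  [119,128): 9 bp
  [128,133): 5 bp
  [133,143): 10 bp
  [143,151): 8 bp
  [151,162): 11 bp
  [162,173): 11 bp

[3,5,5,7,7,8,8,8,8,8,9,10,11,11,13,14,17,21]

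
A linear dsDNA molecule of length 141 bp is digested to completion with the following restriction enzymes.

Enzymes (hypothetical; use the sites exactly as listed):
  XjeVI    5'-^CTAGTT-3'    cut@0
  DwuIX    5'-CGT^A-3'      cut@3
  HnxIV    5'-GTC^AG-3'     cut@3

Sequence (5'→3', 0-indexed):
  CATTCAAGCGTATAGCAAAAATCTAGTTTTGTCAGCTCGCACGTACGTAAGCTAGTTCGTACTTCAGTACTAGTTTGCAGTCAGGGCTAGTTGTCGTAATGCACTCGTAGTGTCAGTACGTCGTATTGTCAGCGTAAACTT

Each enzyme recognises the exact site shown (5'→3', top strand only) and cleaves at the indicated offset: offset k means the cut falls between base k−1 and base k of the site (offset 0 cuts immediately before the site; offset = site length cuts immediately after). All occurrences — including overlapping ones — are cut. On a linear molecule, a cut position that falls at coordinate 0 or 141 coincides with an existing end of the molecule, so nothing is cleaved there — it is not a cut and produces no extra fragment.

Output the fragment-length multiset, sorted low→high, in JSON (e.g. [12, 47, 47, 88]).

[3,4,4,5,6,6,6,9,9,10,11,11,11,11,11,11,13]

Site scan:
  XjeVI CTAGTT/0: at [22, 51, 69, 86] ⇒ [22, 51, 69, 86]
  DwuIX CGTA/3: at [8, 41, 45, 57, 94, 105, 121, 132] ⇒ [11, 44, 48, 60, 97, 108, 124, 135]
  HnxIV GTCAG/3: at [30, 79, 111, 127] ⇒ [33, 82, 114, 130]

All cut coordinates (distinct, sorted): [11, 22, 33, 44, 48, 51, 60, 69, 82, 86, 97, 108, 114, 124, 130, 135]

Fragments:
  [0,11): 11 bp
  [11,22): 11 bp
  [22,33): 11 bp
  [33,44): 11 bp
  [44,48): 4 bp
  [48,51): 3 bp
  [51,60): 9 bp
  [60,69): 9 bp
  [69,82): 13 bp
  [82,86): 4 bp
  [86,97): 11 bp
  [97,108): 11 bp
  [108,114): 6 bp
  [114,124): 10 bp
  [124,130): 6 bp
  [130,135): 5 bp
  [135,141): 6 bp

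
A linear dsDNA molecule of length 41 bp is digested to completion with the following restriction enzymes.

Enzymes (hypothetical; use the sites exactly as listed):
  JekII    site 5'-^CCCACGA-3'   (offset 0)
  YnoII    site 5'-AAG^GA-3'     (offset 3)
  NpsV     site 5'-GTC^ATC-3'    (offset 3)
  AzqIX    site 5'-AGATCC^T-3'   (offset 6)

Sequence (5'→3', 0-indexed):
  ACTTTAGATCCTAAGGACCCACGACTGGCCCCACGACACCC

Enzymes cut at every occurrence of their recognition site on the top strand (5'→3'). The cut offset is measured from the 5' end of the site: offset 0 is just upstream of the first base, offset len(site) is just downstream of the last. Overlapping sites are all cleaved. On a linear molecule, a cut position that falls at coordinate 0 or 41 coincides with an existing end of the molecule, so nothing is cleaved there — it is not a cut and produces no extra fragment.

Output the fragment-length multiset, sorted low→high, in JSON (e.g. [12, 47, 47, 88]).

Scan for sites:
  JekII (CCCACGA, off=0): starts [17, 29] → cuts [17, 29]
  YnoII (AAGGA, off=3): starts [12] → cuts [15]
  NpsV (GTCATC, off=3): no sites
  AzqIX (AGATCCT, off=6): starts [5] → cuts [11]

Pooled cuts: [11, 15, 17, 29]

Fragments:
  [0,11): 11 bp
  [11,15): 4 bp
  [15,17): 2 bp
  [17,29): 12 bp
  [29,41): 12 bp

[2,4,11,12,12]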